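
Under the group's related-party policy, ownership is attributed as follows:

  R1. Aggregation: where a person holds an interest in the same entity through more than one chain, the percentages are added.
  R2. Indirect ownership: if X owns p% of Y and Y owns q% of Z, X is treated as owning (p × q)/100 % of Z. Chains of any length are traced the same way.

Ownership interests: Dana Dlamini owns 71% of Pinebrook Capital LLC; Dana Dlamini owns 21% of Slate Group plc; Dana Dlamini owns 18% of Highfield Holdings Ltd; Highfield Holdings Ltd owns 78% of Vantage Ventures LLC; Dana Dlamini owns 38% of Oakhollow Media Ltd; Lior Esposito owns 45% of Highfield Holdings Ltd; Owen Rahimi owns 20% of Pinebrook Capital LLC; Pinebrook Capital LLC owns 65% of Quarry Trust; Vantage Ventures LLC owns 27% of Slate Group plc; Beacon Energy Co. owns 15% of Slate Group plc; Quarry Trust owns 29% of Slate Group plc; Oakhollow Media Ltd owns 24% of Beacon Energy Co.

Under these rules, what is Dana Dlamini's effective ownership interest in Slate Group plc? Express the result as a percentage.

Chain via Pinebrook Capital LLC → Quarry Trust (R2): 71% × 65% × 29% = 13.3835% of Slate Group plc.
Chain via Oakhollow Media Ltd → Beacon Energy Co. (R2): 38% × 24% × 15% = 1.368% of Slate Group plc.
Chain via Highfield Holdings Ltd → Vantage Ventures LLC (R2): 18% × 78% × 27% = 3.7908% of Slate Group plc.
Direct interest in Slate Group plc: 21%.
Aggregating (R1): 13.3835% + 1.368% + 3.7908% + 21% = 39.5423%.

39.5423%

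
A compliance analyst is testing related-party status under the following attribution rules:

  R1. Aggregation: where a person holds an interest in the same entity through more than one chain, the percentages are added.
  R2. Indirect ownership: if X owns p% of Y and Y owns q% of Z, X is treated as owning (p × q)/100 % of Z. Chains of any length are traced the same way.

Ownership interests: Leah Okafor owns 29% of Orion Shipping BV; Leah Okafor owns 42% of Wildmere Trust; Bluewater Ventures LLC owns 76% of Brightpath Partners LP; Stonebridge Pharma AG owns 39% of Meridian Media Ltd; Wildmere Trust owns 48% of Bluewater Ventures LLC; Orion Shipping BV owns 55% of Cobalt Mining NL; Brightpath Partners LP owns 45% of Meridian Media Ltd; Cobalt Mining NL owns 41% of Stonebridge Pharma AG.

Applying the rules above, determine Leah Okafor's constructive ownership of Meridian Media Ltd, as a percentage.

Chain via Wildmere Trust → Bluewater Ventures LLC → Brightpath Partners LP (R2): 42% × 48% × 76% × 45% = 6.89472% of Meridian Media Ltd.
Chain via Orion Shipping BV → Cobalt Mining NL → Stonebridge Pharma AG (R2): 29% × 55% × 41% × 39% = 2.550405% of Meridian Media Ltd.
Aggregating (R1): 6.89472% + 2.550405% = 9.445125%.

9.445125%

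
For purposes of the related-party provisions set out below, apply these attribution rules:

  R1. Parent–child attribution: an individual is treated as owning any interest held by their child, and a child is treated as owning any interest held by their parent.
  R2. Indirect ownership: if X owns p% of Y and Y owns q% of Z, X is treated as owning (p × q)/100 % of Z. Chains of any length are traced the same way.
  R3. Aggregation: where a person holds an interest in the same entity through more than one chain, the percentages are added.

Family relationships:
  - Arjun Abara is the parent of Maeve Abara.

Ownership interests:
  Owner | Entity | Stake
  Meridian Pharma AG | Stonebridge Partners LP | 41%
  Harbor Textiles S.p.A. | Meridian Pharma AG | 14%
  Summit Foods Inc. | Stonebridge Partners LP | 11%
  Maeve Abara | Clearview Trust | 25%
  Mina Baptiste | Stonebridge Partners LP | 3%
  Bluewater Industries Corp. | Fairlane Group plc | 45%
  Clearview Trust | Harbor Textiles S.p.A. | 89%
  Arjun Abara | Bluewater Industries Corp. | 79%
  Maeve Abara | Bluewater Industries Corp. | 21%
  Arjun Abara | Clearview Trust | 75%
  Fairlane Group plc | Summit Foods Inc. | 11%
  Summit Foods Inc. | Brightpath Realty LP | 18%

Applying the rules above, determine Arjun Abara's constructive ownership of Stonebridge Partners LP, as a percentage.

5.6531%

By parent–child attribution (R1), Arjun Abara is treated as also owning Maeve Abara's interest in Bluewater Industries Corp, giving 79% + 21% = 100%.
By parent–child attribution (R1), Arjun Abara is treated as also owning Maeve Abara's interest in Clearview Trust, giving 75% + 25% = 100%.
Chain via Bluewater Industries Corp. → Fairlane Group plc → Summit Foods Inc. (R2): 100% × 45% × 11% × 11% = 0.5445% of Stonebridge Partners LP.
Chain via Clearview Trust → Harbor Textiles S.p.A. → Meridian Pharma AG (R2): 100% × 89% × 14% × 41% = 5.1086% of Stonebridge Partners LP.
Aggregating (R3): 0.5445% + 5.1086% = 5.6531%.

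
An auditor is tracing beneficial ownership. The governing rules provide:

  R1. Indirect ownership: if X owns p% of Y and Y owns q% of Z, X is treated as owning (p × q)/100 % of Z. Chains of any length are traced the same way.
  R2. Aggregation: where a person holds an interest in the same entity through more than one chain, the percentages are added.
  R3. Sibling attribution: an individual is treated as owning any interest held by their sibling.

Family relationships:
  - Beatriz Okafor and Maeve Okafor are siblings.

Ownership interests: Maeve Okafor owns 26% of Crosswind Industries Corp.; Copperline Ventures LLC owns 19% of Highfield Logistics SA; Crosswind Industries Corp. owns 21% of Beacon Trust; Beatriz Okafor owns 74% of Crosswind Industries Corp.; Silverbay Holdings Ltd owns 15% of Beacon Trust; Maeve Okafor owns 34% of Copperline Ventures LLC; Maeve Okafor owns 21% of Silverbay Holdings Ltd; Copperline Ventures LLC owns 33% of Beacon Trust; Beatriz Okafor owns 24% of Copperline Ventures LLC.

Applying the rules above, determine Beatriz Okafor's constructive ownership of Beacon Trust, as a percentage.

By sibling attribution (R3), Beatriz Okafor is treated as also owning Maeve Okafor's interest in Crosswind Industries Corp, giving 74% + 26% = 100%.
By sibling attribution (R3), Beatriz Okafor is treated as also owning Maeve Okafor's interest in Copperline Ventures LLC, giving 24% + 34% = 58%.
By sibling attribution (R3), Beatriz Okafor is treated as owning Maeve Okafor's 21% interest in Silverbay Holdings Ltd.
Chain via Crosswind Industries Corp. (R1): 100% × 21% = 21% of Beacon Trust.
Chain via Copperline Ventures LLC (R1): 58% × 33% = 19.14% of Beacon Trust.
Chain via Silverbay Holdings Ltd (R1): 21% × 15% = 3.15% of Beacon Trust.
Aggregating (R2): 21% + 19.14% + 3.15% = 43.29%.

43.29%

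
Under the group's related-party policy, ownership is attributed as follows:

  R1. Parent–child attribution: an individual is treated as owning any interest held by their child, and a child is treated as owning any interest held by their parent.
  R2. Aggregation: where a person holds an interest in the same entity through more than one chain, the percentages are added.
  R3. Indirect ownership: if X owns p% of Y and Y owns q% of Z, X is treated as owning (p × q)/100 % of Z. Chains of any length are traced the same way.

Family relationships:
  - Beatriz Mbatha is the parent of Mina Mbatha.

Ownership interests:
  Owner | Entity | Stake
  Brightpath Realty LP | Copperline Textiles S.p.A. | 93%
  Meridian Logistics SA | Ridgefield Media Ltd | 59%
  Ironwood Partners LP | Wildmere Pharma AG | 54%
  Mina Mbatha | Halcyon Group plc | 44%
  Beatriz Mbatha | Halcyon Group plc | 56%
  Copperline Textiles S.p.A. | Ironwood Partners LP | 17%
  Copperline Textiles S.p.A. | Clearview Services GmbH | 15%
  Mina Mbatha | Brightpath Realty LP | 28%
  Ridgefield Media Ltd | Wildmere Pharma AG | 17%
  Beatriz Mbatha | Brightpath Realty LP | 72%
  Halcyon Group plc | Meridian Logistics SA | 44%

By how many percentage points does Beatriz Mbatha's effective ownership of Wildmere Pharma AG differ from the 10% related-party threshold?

By parent–child attribution (R1), Beatriz Mbatha is treated as also owning Mina Mbatha's interest in Brightpath Realty LP, giving 72% + 28% = 100%.
By parent–child attribution (R1), Beatriz Mbatha is treated as also owning Mina Mbatha's interest in Halcyon Group plc, giving 56% + 44% = 100%.
Chain via Brightpath Realty LP → Copperline Textiles S.p.A. → Ironwood Partners LP (R3): 100% × 93% × 17% × 54% = 8.5374% of Wildmere Pharma AG.
Chain via Halcyon Group plc → Meridian Logistics SA → Ridgefield Media Ltd (R3): 100% × 44% × 59% × 17% = 4.4132% of Wildmere Pharma AG.
Aggregating (R2): 8.5374% + 4.4132% = 12.9506%.
12.9506% exceeds the 10% threshold by 2.9506 percentage points.

2.9506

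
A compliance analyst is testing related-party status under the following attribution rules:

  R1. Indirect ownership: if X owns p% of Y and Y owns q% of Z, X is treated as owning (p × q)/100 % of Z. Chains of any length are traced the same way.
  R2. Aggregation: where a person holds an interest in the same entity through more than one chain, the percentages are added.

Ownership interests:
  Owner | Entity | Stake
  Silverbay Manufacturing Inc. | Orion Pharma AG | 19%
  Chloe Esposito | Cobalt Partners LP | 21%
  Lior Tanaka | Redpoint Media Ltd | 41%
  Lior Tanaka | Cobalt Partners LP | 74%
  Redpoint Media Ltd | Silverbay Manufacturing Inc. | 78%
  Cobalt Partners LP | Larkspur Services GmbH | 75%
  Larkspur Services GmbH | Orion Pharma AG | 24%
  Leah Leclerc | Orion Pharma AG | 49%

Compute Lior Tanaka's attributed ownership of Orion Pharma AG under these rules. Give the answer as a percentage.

Chain via Redpoint Media Ltd → Silverbay Manufacturing Inc. (R1): 41% × 78% × 19% = 6.0762% of Orion Pharma AG.
Chain via Cobalt Partners LP → Larkspur Services GmbH (R1): 74% × 75% × 24% = 13.32% of Orion Pharma AG.
Aggregating (R2): 6.0762% + 13.32% = 19.3962%.

19.3962%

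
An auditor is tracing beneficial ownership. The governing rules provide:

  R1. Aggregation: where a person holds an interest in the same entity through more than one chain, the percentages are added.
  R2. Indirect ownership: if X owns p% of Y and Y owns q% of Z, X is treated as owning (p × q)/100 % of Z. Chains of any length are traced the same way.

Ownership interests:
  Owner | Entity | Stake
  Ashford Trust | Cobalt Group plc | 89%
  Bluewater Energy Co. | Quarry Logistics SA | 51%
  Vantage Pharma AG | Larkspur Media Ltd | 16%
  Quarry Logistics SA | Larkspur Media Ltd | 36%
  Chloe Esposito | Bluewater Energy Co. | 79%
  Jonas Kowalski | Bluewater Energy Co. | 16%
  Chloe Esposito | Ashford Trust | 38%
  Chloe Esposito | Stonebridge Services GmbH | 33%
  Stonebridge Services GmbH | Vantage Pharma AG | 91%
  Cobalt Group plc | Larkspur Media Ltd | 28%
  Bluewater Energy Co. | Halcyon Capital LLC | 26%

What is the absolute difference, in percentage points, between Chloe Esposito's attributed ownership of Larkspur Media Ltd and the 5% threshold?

23.7788

Chain via Ashford Trust → Cobalt Group plc (R2): 38% × 89% × 28% = 9.4696% of Larkspur Media Ltd.
Chain via Bluewater Energy Co. → Quarry Logistics SA (R2): 79% × 51% × 36% = 14.5044% of Larkspur Media Ltd.
Chain via Stonebridge Services GmbH → Vantage Pharma AG (R2): 33% × 91% × 16% = 4.8048% of Larkspur Media Ltd.
Aggregating (R1): 9.4696% + 14.5044% + 4.8048% = 28.7788%.
28.7788% exceeds the 5% threshold by 23.7788 percentage points.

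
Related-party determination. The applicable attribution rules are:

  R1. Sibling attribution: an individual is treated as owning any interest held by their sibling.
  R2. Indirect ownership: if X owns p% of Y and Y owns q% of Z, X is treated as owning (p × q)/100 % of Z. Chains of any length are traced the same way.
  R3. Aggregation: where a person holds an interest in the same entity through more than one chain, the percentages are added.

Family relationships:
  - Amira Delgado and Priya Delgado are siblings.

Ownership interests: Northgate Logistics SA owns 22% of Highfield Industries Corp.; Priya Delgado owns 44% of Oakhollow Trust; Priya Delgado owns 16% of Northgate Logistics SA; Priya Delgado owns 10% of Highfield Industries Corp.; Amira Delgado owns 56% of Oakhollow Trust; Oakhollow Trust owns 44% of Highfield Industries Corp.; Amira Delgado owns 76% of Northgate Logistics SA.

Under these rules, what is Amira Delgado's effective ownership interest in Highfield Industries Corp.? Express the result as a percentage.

74.24%

By sibling attribution (R1), Amira Delgado is treated as also owning Priya Delgado's interest in Oakhollow Trust, giving 56% + 44% = 100%.
By sibling attribution (R1), Amira Delgado is treated as also owning Priya Delgado's interest in Northgate Logistics SA, giving 76% + 16% = 92%.
By sibling attribution (R1), Amira Delgado is treated as owning Priya Delgado's 10% interest in Highfield Industries Corp.
Chain via Oakhollow Trust (R2): 100% × 44% = 44% of Highfield Industries Corp.
Chain via Northgate Logistics SA (R2): 92% × 22% = 20.24% of Highfield Industries Corp.
Direct interest in Highfield Industries Corp: 10%.
Aggregating (R3): 44% + 20.24% + 10% = 74.24%.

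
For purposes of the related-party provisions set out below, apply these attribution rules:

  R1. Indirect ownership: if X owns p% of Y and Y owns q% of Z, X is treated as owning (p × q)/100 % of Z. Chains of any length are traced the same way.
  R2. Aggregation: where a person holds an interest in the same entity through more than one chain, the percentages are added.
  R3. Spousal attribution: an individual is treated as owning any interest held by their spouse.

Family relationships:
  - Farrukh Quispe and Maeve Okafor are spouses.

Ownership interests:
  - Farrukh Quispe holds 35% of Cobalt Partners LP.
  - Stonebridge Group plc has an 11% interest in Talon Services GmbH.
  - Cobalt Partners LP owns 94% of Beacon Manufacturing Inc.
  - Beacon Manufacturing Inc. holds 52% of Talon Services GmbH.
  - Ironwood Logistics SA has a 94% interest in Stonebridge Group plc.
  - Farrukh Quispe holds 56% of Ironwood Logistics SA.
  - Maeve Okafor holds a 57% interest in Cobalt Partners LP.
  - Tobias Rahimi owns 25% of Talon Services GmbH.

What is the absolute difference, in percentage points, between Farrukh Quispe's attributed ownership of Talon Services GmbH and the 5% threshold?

By spousal attribution (R3), Farrukh Quispe is treated as also owning Maeve Okafor's interest in Cobalt Partners LP, giving 35% + 57% = 92%.
Chain via Ironwood Logistics SA → Stonebridge Group plc (R1): 56% × 94% × 11% = 5.7904% of Talon Services GmbH.
Chain via Cobalt Partners LP → Beacon Manufacturing Inc. (R1): 92% × 94% × 52% = 44.9696% of Talon Services GmbH.
Aggregating (R2): 5.7904% + 44.9696% = 50.76%.
50.76% exceeds the 5% threshold by 45.76 percentage points.

45.76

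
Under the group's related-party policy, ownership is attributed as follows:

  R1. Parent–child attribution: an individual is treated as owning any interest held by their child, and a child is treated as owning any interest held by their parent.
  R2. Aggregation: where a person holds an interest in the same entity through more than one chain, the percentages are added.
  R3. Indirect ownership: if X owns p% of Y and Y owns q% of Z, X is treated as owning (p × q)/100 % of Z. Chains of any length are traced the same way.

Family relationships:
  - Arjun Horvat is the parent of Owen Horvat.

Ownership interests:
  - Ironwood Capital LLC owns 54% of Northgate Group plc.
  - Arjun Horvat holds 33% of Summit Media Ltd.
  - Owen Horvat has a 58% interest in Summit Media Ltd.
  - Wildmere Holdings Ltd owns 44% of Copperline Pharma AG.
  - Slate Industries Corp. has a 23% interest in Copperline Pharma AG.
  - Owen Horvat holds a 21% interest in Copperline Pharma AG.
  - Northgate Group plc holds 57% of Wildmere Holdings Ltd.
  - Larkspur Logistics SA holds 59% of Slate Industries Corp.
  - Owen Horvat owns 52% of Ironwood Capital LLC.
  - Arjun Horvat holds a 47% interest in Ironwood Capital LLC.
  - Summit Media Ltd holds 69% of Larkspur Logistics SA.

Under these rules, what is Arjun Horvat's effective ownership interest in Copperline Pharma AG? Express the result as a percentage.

By parent–child attribution (R1), Arjun Horvat is treated as also owning Owen Horvat's interest in Summit Media Ltd, giving 33% + 58% = 91%.
By parent–child attribution (R1), Arjun Horvat is treated as also owning Owen Horvat's interest in Ironwood Capital LLC, giving 47% + 52% = 99%.
By parent–child attribution (R1), Arjun Horvat is treated as owning Owen Horvat's 21% interest in Copperline Pharma AG.
Chain via Summit Media Ltd → Larkspur Logistics SA → Slate Industries Corp. (R3): 91% × 69% × 59% × 23% = 8.520603% of Copperline Pharma AG.
Chain via Ironwood Capital LLC → Northgate Group plc → Wildmere Holdings Ltd (R3): 99% × 54% × 57% × 44% = 13.407768% of Copperline Pharma AG.
Direct interest in Copperline Pharma AG: 21%.
Aggregating (R2): 8.520603% + 13.407768% + 21% = 42.928371%.

42.928371%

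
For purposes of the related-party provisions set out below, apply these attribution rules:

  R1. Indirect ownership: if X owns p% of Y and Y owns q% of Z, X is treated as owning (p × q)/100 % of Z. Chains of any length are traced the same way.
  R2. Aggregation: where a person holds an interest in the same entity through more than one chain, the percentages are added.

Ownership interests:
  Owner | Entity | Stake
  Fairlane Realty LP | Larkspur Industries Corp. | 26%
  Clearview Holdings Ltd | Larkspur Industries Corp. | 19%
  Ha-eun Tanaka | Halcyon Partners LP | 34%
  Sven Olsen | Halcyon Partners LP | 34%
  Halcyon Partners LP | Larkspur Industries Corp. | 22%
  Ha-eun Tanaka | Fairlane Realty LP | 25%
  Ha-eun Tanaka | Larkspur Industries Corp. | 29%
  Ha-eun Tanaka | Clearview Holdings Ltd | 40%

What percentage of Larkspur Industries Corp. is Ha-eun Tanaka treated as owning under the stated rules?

Chain via Halcyon Partners LP (R1): 34% × 22% = 7.48% of Larkspur Industries Corp.
Chain via Clearview Holdings Ltd (R1): 40% × 19% = 7.6% of Larkspur Industries Corp.
Chain via Fairlane Realty LP (R1): 25% × 26% = 6.5% of Larkspur Industries Corp.
Direct interest in Larkspur Industries Corp: 29%.
Aggregating (R2): 7.48% + 7.6% + 6.5% + 29% = 50.58%.

50.58%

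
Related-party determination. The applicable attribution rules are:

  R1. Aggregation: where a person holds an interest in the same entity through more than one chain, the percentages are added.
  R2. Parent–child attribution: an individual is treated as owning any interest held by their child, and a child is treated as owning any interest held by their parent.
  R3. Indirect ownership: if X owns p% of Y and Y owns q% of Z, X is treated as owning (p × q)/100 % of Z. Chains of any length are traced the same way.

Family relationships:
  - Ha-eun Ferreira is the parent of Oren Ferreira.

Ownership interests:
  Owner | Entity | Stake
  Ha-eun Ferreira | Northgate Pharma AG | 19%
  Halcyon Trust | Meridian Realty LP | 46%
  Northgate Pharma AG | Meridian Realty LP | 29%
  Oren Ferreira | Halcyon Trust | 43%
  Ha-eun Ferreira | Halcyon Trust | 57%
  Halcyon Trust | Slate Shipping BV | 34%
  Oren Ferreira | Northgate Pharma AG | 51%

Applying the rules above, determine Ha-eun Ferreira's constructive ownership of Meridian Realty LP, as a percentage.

By parent–child attribution (R2), Ha-eun Ferreira is treated as also owning Oren Ferreira's interest in Northgate Pharma AG, giving 19% + 51% = 70%.
By parent–child attribution (R2), Ha-eun Ferreira is treated as also owning Oren Ferreira's interest in Halcyon Trust, giving 57% + 43% = 100%.
Chain via Northgate Pharma AG (R3): 70% × 29% = 20.3% of Meridian Realty LP.
Chain via Halcyon Trust (R3): 100% × 46% = 46% of Meridian Realty LP.
Aggregating (R1): 20.3% + 46% = 66.3%.

66.3%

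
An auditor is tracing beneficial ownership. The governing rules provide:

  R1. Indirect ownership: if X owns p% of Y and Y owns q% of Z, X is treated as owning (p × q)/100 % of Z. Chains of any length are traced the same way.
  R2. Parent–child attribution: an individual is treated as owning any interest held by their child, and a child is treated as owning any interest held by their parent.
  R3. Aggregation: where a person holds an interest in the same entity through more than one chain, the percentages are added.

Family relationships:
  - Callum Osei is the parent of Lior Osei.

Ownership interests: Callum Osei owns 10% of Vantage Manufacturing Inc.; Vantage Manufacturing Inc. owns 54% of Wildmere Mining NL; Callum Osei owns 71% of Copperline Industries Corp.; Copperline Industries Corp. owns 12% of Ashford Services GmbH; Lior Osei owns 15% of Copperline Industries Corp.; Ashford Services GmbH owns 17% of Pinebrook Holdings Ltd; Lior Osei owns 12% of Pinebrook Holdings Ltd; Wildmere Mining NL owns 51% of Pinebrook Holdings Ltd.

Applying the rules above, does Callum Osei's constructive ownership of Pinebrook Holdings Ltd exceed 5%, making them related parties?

By parent–child attribution (R2), Callum Osei is treated as also owning Lior Osei's interest in Copperline Industries Corp, giving 71% + 15% = 86%.
By parent–child attribution (R2), Callum Osei is treated as owning Lior Osei's 12% interest in Pinebrook Holdings Ltd.
Chain via Copperline Industries Corp. → Ashford Services GmbH (R1): 86% × 12% × 17% = 1.7544% of Pinebrook Holdings Ltd.
Chain via Vantage Manufacturing Inc. → Wildmere Mining NL (R1): 10% × 54% × 51% = 2.754% of Pinebrook Holdings Ltd.
Direct interest in Pinebrook Holdings Ltd: 12%.
Aggregating (R3): 1.7544% + 2.754% + 12% = 16.5084%.
16.5084% exceeds the 5% threshold, so Callum is a related party to Pinebrook Holdings Ltd.

Yes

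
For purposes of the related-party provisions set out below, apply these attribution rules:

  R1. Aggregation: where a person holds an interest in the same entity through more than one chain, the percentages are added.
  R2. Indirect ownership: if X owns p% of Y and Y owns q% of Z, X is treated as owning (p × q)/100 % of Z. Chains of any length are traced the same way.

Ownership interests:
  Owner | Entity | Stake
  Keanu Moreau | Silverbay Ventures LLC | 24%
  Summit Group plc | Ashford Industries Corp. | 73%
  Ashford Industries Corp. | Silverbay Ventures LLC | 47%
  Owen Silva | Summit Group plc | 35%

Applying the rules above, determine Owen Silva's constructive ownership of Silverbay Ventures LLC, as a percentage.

Chain via Summit Group plc → Ashford Industries Corp. (R2): 35% × 73% × 47% = 12.0085% of Silverbay Ventures LLC.

12.0085%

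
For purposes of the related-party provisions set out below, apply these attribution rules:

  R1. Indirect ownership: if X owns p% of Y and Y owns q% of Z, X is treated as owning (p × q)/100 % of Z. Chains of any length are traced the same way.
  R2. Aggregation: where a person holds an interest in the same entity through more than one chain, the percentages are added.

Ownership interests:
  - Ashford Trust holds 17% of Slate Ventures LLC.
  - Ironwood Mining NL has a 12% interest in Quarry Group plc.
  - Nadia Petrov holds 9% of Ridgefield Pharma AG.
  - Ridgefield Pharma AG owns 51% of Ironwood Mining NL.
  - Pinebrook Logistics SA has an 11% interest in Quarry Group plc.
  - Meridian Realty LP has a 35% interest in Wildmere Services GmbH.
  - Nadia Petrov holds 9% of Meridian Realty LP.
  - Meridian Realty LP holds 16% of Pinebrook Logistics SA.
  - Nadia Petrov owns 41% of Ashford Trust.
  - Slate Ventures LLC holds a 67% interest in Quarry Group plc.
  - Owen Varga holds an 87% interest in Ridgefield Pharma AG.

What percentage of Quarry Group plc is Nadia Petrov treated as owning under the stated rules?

Chain via Meridian Realty LP → Pinebrook Logistics SA (R1): 9% × 16% × 11% = 0.1584% of Quarry Group plc.
Chain via Ashford Trust → Slate Ventures LLC (R1): 41% × 17% × 67% = 4.6699% of Quarry Group plc.
Chain via Ridgefield Pharma AG → Ironwood Mining NL (R1): 9% × 51% × 12% = 0.5508% of Quarry Group plc.
Aggregating (R2): 0.1584% + 4.6699% + 0.5508% = 5.3791%.

5.3791%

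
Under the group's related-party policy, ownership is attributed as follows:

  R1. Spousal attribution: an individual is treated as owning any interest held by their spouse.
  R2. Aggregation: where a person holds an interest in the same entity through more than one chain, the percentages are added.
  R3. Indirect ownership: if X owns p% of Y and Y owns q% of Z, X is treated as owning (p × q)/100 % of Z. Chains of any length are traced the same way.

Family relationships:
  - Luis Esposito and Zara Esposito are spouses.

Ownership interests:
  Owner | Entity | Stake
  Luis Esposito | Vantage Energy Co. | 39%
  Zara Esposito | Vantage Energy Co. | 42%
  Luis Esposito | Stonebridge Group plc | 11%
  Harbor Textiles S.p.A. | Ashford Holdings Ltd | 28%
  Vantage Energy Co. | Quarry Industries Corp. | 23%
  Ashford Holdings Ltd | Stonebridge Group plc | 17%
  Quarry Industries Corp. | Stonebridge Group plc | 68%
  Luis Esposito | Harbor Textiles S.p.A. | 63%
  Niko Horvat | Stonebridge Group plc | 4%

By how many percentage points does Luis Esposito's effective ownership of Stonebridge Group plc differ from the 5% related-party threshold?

21.6672

By spousal attribution (R1), Luis Esposito is treated as also owning Zara Esposito's interest in Vantage Energy Co, giving 39% + 42% = 81%.
Chain via Harbor Textiles S.p.A. → Ashford Holdings Ltd (R3): 63% × 28% × 17% = 2.9988% of Stonebridge Group plc.
Chain via Vantage Energy Co. → Quarry Industries Corp. (R3): 81% × 23% × 68% = 12.6684% of Stonebridge Group plc.
Direct interest in Stonebridge Group plc: 11%.
Aggregating (R2): 2.9988% + 12.6684% + 11% = 26.6672%.
26.6672% exceeds the 5% threshold by 21.6672 percentage points.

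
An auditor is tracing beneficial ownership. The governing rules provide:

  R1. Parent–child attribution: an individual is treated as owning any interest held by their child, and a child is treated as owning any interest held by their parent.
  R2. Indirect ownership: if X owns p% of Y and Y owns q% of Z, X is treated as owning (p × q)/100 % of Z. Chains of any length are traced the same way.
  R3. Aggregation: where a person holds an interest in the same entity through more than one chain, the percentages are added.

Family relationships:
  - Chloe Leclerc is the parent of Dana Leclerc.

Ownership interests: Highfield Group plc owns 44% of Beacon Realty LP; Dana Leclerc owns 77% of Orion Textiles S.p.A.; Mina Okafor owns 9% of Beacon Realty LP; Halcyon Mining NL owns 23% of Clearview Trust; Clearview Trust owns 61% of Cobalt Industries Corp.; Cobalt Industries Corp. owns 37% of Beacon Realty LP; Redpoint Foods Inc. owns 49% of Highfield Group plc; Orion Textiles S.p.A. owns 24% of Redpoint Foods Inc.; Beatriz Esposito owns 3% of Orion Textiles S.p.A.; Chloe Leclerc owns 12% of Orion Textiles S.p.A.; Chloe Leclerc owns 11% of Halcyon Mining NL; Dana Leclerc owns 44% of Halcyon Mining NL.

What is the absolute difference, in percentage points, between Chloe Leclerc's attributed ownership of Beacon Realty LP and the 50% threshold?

By parent–child attribution (R1), Chloe Leclerc is treated as also owning Dana Leclerc's interest in Orion Textiles S.p.A, giving 12% + 77% = 89%.
By parent–child attribution (R1), Chloe Leclerc is treated as also owning Dana Leclerc's interest in Halcyon Mining NL, giving 11% + 44% = 55%.
Chain via Orion Textiles S.p.A. → Redpoint Foods Inc. → Highfield Group plc (R2): 89% × 24% × 49% × 44% = 4.605216% of Beacon Realty LP.
Chain via Halcyon Mining NL → Clearview Trust → Cobalt Industries Corp. (R2): 55% × 23% × 61% × 37% = 2.855105% of Beacon Realty LP.
Aggregating (R3): 4.605216% + 2.855105% = 7.460321%.
7.460321% falls short of the 50% threshold by 42.539679 percentage points.

42.539679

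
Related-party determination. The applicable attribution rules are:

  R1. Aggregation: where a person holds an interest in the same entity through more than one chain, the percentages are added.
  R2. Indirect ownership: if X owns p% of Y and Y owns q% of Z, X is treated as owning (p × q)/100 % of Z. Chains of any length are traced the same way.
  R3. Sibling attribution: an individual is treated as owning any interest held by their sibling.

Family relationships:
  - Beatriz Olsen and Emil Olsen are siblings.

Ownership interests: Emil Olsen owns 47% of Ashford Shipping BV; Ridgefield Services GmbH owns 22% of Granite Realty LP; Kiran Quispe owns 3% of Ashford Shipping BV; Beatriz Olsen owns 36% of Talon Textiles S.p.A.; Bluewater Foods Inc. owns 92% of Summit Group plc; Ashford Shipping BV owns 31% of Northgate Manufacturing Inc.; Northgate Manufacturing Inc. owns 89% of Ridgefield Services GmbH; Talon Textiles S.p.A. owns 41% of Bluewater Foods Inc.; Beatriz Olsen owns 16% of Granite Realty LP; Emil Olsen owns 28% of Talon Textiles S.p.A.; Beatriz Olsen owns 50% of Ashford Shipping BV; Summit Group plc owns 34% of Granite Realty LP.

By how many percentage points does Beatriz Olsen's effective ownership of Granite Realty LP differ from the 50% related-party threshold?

By sibling attribution (R3), Beatriz Olsen is treated as also owning Emil Olsen's interest in Ashford Shipping BV, giving 50% + 47% = 97%.
By sibling attribution (R3), Beatriz Olsen is treated as also owning Emil Olsen's interest in Talon Textiles S.p.A, giving 36% + 28% = 64%.
Chain via Ashford Shipping BV → Northgate Manufacturing Inc. → Ridgefield Services GmbH (R2): 97% × 31% × 89% × 22% = 5.887706% of Granite Realty LP.
Chain via Talon Textiles S.p.A. → Bluewater Foods Inc. → Summit Group plc (R2): 64% × 41% × 92% × 34% = 8.207872% of Granite Realty LP.
Direct interest in Granite Realty LP: 16%.
Aggregating (R1): 5.887706% + 8.207872% + 16% = 30.095578%.
30.095578% falls short of the 50% threshold by 19.904422 percentage points.

19.904422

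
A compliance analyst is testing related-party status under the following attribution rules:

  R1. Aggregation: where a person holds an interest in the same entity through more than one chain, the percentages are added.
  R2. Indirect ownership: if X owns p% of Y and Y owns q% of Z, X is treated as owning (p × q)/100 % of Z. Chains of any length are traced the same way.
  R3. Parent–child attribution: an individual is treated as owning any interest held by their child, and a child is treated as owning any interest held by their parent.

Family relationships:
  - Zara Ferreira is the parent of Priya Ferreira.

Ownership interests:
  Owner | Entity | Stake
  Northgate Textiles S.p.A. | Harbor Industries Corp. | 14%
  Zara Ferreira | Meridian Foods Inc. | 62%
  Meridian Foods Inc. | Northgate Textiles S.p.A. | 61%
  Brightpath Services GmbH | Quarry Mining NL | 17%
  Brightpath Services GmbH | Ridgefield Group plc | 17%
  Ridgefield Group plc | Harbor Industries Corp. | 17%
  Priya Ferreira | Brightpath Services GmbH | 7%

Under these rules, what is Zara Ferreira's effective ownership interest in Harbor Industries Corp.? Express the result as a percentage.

5.4971%

By parent–child attribution (R3), Zara Ferreira is treated as owning Priya Ferreira's 7% interest in Brightpath Services GmbH.
Chain via Meridian Foods Inc. → Northgate Textiles S.p.A. (R2): 62% × 61% × 14% = 5.2948% of Harbor Industries Corp.
Chain via Brightpath Services GmbH → Ridgefield Group plc (R2): 7% × 17% × 17% = 0.2023% of Harbor Industries Corp.
Aggregating (R1): 5.2948% + 0.2023% = 5.4971%.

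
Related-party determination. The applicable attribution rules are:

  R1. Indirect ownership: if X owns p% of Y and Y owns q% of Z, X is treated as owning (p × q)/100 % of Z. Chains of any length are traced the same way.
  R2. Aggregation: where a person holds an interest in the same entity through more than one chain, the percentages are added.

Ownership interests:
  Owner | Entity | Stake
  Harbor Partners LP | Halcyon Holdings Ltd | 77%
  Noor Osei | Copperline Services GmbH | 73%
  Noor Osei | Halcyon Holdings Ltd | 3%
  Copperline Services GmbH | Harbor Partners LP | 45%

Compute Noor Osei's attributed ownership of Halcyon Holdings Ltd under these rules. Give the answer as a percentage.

28.2945%

Chain via Copperline Services GmbH → Harbor Partners LP (R1): 73% × 45% × 77% = 25.2945% of Halcyon Holdings Ltd.
Direct interest in Halcyon Holdings Ltd: 3%.
Aggregating (R2): 25.2945% + 3% = 28.2945%.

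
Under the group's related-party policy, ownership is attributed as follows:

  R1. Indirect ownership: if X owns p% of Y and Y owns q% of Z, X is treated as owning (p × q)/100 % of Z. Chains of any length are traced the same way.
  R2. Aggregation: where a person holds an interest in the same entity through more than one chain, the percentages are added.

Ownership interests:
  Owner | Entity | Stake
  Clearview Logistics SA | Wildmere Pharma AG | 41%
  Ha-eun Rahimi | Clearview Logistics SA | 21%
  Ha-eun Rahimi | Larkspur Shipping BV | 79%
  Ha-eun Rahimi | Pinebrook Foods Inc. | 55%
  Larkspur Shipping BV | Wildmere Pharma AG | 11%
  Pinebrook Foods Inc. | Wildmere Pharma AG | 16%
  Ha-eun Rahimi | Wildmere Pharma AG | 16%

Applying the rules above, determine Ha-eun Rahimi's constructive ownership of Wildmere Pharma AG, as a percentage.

42.1%

Chain via Larkspur Shipping BV (R1): 79% × 11% = 8.69% of Wildmere Pharma AG.
Chain via Clearview Logistics SA (R1): 21% × 41% = 8.61% of Wildmere Pharma AG.
Chain via Pinebrook Foods Inc. (R1): 55% × 16% = 8.8% of Wildmere Pharma AG.
Direct interest in Wildmere Pharma AG: 16%.
Aggregating (R2): 8.69% + 8.61% + 8.8% + 16% = 42.1%.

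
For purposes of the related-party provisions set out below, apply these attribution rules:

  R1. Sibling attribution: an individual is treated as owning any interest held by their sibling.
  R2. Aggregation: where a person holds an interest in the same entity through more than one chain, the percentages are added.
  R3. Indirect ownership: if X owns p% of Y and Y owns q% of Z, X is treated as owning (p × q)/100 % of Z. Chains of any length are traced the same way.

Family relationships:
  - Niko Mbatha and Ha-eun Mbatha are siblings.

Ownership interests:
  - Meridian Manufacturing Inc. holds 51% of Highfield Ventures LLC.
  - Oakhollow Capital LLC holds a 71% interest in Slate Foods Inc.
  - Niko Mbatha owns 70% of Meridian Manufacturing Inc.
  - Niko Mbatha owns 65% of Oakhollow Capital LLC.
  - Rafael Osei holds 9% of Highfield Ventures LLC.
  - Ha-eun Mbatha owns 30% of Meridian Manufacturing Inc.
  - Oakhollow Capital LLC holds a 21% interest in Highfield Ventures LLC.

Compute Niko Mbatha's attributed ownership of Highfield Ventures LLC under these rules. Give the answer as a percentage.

64.65%

By sibling attribution (R1), Niko Mbatha is treated as also owning Ha-eun Mbatha's interest in Meridian Manufacturing Inc, giving 70% + 30% = 100%.
Chain via Oakhollow Capital LLC (R3): 65% × 21% = 13.65% of Highfield Ventures LLC.
Chain via Meridian Manufacturing Inc. (R3): 100% × 51% = 51% of Highfield Ventures LLC.
Aggregating (R2): 13.65% + 51% = 64.65%.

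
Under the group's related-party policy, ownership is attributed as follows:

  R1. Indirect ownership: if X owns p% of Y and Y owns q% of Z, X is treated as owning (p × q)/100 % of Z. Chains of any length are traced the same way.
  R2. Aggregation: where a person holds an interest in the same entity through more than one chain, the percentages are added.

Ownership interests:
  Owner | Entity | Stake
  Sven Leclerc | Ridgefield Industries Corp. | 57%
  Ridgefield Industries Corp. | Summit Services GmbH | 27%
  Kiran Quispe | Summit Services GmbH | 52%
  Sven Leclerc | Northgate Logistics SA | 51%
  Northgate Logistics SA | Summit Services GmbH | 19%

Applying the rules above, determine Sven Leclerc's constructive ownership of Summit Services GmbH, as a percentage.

25.08%

Chain via Northgate Logistics SA (R1): 51% × 19% = 9.69% of Summit Services GmbH.
Chain via Ridgefield Industries Corp. (R1): 57% × 27% = 15.39% of Summit Services GmbH.
Aggregating (R2): 9.69% + 15.39% = 25.08%.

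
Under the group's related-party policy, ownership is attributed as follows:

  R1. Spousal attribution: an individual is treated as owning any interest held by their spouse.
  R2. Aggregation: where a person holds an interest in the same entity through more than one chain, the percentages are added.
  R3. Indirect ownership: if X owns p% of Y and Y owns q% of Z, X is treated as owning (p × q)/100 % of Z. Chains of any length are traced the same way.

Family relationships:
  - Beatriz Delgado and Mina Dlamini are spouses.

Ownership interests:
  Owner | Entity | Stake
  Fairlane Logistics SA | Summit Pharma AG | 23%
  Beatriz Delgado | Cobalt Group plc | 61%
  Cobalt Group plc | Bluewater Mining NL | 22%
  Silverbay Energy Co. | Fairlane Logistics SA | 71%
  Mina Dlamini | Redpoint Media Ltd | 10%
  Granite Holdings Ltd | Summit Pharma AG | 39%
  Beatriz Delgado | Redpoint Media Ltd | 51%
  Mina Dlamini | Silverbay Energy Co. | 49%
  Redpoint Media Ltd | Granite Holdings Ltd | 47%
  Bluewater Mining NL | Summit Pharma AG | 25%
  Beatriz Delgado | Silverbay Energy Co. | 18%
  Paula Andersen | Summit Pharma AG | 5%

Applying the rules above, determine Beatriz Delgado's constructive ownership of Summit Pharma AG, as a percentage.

By spousal attribution (R1), Beatriz Delgado is treated as also owning Mina Dlamini's interest in Redpoint Media Ltd, giving 51% + 10% = 61%.
By spousal attribution (R1), Beatriz Delgado is treated as also owning Mina Dlamini's interest in Silverbay Energy Co, giving 18% + 49% = 67%.
Chain via Cobalt Group plc → Bluewater Mining NL (R3): 61% × 22% × 25% = 3.355% of Summit Pharma AG.
Chain via Redpoint Media Ltd → Granite Holdings Ltd (R3): 61% × 47% × 39% = 11.1813% of Summit Pharma AG.
Chain via Silverbay Energy Co. → Fairlane Logistics SA (R3): 67% × 71% × 23% = 10.9411% of Summit Pharma AG.
Aggregating (R2): 3.355% + 11.1813% + 10.9411% = 25.4774%.

25.4774%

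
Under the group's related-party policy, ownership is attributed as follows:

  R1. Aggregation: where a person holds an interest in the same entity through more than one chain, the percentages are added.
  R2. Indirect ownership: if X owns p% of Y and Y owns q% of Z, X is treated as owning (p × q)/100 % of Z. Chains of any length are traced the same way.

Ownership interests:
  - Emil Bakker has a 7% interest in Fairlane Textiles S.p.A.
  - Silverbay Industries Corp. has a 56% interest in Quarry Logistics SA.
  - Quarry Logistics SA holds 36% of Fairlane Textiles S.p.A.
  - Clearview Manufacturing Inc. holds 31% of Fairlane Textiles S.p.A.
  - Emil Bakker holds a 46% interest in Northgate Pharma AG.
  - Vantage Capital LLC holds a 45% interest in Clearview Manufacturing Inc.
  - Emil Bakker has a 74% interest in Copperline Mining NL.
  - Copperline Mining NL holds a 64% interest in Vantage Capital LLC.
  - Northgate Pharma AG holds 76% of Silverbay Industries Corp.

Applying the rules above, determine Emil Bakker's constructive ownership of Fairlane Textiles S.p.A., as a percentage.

20.654656%

Chain via Copperline Mining NL → Vantage Capital LLC → Clearview Manufacturing Inc. (R2): 74% × 64% × 45% × 31% = 6.60672% of Fairlane Textiles S.p.A.
Chain via Northgate Pharma AG → Silverbay Industries Corp. → Quarry Logistics SA (R2): 46% × 76% × 56% × 36% = 7.047936% of Fairlane Textiles S.p.A.
Direct interest in Fairlane Textiles S.p.A: 7%.
Aggregating (R1): 6.60672% + 7.047936% + 7% = 20.654656%.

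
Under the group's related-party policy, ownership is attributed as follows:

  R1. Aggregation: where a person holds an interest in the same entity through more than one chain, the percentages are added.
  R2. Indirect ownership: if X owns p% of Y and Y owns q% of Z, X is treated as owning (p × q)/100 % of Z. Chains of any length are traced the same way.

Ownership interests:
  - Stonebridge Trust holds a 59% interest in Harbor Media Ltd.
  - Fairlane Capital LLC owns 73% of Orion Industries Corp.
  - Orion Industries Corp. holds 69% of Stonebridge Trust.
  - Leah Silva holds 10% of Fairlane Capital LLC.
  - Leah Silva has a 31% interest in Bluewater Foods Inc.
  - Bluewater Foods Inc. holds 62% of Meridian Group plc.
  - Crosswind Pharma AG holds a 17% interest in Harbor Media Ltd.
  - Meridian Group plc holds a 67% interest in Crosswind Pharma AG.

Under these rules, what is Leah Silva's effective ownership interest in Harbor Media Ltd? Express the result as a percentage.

Chain via Fairlane Capital LLC → Orion Industries Corp. → Stonebridge Trust (R2): 10% × 73% × 69% × 59% = 2.97183% of Harbor Media Ltd.
Chain via Bluewater Foods Inc. → Meridian Group plc → Crosswind Pharma AG (R2): 31% × 62% × 67% × 17% = 2.189158% of Harbor Media Ltd.
Aggregating (R1): 2.97183% + 2.189158% = 5.160988%.

5.160988%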